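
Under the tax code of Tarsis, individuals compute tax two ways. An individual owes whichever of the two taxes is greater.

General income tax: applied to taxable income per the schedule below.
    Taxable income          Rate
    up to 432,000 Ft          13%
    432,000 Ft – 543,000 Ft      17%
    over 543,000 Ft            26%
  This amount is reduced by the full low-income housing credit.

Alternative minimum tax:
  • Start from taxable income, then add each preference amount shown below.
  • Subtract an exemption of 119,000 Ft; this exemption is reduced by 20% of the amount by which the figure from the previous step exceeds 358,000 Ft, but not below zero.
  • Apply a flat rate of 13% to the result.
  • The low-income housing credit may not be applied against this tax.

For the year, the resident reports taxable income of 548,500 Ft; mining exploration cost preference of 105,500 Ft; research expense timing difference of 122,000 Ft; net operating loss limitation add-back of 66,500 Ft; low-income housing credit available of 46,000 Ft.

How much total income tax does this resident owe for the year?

106,652 Ft

General income tax:
  432,000 Ft × 13% = 56,160 Ft
  111,000 Ft × 17% = 18,870 Ft
  5,500 Ft × 26% = 1,430 Ft
  → 76,460 Ft
  Less low-income housing credit 46,000 Ft → 30,460 Ft

Alternative minimum tax:
  Adjusted income: 548,500 Ft + 105,500 Ft + 122,000 Ft + 66,500 Ft = 842,500 Ft
  Exemption: 119,000 Ft − 20% × (842,500 Ft − 358,000 Ft) = 119,000 Ft − 96,900 Ft = 22,100 Ft
  Base: 842,500 Ft − 22,100 Ft = 820,400 Ft
  820,400 Ft × 13% = 106,652 Ft

106,652 Ft > 30,460 Ft, so the alternative minimum tax is the binding amount.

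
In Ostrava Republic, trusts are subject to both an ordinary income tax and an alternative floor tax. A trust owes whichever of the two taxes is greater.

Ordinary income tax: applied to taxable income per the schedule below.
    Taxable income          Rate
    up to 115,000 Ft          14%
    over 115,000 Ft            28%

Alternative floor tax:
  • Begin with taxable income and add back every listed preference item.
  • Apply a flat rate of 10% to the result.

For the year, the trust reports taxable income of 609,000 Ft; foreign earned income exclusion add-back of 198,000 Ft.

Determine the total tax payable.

154,420 Ft

Ordinary income tax:
  115,000 Ft × 14% = 16,100 Ft
  494,000 Ft × 28% = 138,320 Ft
  → 154,420 Ft

Alternative floor tax:
  Adjusted income: 609,000 Ft + 198,000 Ft = 807,000 Ft
  807,000 Ft × 10% = 80,700 Ft

154,420 Ft > 80,700 Ft, so the ordinary income tax governs.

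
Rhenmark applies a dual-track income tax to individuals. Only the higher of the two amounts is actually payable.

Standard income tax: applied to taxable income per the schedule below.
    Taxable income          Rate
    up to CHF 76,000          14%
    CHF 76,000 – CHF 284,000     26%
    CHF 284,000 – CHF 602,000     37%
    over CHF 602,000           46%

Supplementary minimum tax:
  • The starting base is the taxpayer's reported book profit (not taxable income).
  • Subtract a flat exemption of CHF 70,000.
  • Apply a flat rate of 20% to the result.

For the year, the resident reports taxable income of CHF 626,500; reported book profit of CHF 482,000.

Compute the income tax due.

Supplementary minimum tax:
  Base (reported book profit): CHF 482,000
  Less exemption CHF 70,000 → base CHF 412,000
  CHF 412,000 × 20% = CHF 82,400

Standard income tax:
  CHF 76,000 × 14% = CHF 10,640
  CHF 208,000 × 26% = CHF 54,080
  CHF 318,000 × 37% = CHF 117,660
  CHF 24,500 × 46% = CHF 11,270
  → CHF 193,650

CHF 193,650 > CHF 82,400, so the standard income tax governs.

CHF 193,650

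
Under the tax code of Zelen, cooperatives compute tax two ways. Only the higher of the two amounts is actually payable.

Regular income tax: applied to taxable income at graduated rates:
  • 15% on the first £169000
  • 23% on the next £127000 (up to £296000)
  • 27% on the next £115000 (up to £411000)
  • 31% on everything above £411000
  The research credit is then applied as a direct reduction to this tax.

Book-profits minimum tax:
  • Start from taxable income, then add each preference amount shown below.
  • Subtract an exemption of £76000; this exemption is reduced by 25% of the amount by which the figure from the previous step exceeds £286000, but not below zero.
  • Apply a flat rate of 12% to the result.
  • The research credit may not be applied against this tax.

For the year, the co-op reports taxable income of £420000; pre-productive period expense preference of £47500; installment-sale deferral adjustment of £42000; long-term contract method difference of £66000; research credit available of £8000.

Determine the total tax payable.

Book-profits minimum tax:
  Adjusted income: £420000 + £47500 + £42000 + £66000 = £575500
  Exemption: £76000 − 25% × (£575500 − £286000) = £76000 − £72375 = £3625
  Base: £575500 − £3625 = £571875
  £571875 × 12% = £68625

Regular income tax:
  £169000 × 15% = £25350
  £127000 × 23% = £29210
  £115000 × 27% = £31050
  £9000 × 31% = £2790
  → £88400
  Less research credit £8000 → £80400

£80400 > £68625, so the regular income tax governs.

£80400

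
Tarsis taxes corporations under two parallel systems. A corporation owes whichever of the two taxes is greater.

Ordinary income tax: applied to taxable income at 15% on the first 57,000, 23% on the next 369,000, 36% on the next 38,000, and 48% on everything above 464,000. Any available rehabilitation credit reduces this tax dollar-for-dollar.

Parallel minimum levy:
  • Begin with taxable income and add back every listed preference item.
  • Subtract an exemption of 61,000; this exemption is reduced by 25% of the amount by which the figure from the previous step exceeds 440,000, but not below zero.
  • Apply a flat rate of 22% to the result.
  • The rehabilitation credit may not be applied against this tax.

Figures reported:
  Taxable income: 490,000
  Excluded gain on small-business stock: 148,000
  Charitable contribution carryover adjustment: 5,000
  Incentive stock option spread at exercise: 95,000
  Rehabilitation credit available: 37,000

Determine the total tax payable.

Parallel minimum levy:
  Adjusted income: 490,000 + 148,000 + 5,000 + 95,000 = 738,000
  Exemption: 25% × (738,000 − 440,000) = 74,500 ≥ 61,000, so the exemption is fully phased out
  Base: 738,000 − 0 = 738,000
  738,000 × 22% = 162,360

Ordinary income tax:
  57,000 × 15% = 8,550
  369,000 × 23% = 84,870
  38,000 × 36% = 13,680
  26,000 × 48% = 12,480
  → 119,580
  Less rehabilitation credit 37,000 → 82,580

162,360 > 82,580, so the parallel minimum levy is the binding amount.

162,360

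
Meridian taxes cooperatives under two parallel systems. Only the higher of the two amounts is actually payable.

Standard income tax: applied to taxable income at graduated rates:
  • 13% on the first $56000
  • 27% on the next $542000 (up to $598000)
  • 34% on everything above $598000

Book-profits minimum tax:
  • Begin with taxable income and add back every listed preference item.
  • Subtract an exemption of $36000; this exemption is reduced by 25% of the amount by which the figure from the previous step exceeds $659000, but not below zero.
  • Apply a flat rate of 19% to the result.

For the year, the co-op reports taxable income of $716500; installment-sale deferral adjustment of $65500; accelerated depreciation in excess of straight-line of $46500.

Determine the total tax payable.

Book-profits minimum tax:
  Adjusted income: $716500 + $65500 + $46500 = $828500
  Exemption: 25% × ($828500 − $659000) = $42375 ≥ $36000, so the exemption is fully phased out
  Base: $828500 − $0 = $828500
  $828500 × 19% = $157415

Standard income tax:
  $56000 × 13% = $7280
  $542000 × 27% = $146340
  $118500 × 34% = $40290
  → $193910

$193910 > $157415, so the standard income tax governs.

$193910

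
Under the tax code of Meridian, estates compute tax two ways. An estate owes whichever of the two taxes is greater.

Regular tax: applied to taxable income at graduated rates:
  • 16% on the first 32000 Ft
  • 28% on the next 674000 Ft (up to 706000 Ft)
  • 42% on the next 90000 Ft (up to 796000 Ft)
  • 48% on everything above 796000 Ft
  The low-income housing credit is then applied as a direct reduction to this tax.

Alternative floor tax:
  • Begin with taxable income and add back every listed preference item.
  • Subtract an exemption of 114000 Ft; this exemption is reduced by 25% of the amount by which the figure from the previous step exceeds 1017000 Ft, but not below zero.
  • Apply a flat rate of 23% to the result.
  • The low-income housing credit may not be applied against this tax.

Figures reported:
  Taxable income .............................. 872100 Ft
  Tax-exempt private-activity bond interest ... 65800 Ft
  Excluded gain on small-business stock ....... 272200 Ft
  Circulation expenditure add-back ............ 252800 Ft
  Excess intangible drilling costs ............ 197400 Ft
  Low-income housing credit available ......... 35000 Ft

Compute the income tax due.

381869 Ft

Regular tax:
  32000 Ft × 16% = 5120 Ft
  674000 Ft × 28% = 188720 Ft
  90000 Ft × 42% = 37800 Ft
  76100 Ft × 48% = 36528 Ft
  → 268168 Ft
  Less low-income housing credit 35000 Ft → 233168 Ft

Alternative floor tax:
  Adjusted income: 872100 Ft + 65800 Ft + 272200 Ft + 252800 Ft + 197400 Ft = 1660300 Ft
  Exemption: 25% × (1660300 Ft − 1017000 Ft) = 160825 Ft ≥ 114000 Ft, so the exemption is fully phased out
  Base: 1660300 Ft − 0 Ft = 1660300 Ft
  1660300 Ft × 23% = 381869 Ft

381869 Ft > 233168 Ft, so the alternative floor tax is the binding amount.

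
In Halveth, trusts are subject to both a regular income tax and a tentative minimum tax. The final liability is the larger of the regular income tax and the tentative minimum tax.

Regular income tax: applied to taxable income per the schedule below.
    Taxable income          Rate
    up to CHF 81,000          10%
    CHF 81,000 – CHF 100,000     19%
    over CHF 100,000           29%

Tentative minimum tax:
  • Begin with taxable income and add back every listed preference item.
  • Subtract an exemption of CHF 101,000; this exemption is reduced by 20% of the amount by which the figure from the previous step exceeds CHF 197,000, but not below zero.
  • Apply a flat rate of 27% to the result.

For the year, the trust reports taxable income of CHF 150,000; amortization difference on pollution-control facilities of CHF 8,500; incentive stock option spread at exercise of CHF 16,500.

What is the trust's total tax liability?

CHF 26,210

Regular income tax:
  CHF 81,000 × 10% = CHF 8,100
  CHF 19,000 × 19% = CHF 3,610
  CHF 50,000 × 29% = CHF 14,500
  → CHF 26,210

Tentative minimum tax:
  Adjusted income: CHF 150,000 + CHF 8,500 + CHF 16,500 = CHF 175,000
  Exemption: CHF 175,000 ≤ CHF 197,000, so full CHF 101,000 applies
  Base: CHF 175,000 − CHF 101,000 = CHF 74,000
  CHF 74,000 × 27% = CHF 19,980

CHF 26,210 > CHF 19,980, so the regular income tax governs.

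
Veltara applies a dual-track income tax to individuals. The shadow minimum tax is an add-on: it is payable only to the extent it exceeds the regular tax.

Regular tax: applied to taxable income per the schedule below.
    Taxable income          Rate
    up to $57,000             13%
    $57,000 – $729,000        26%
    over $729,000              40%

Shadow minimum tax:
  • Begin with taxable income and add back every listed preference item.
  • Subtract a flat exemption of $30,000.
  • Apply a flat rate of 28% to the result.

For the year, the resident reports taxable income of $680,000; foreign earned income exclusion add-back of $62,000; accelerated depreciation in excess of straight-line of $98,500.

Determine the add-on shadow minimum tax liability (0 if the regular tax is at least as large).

$57,550

Regular tax:
  $57,000 × 13% = $7,410
  $623,000 × 26% = $161,980
  → $169,390

Shadow minimum tax:
  Adjusted income: $680,000 + $62,000 + $98,500 = $840,500
  Less exemption $30,000 → base $810,500
  $810,500 × 28% = $226,940

Excess of shadow minimum tax over regular tax: $226,940 − $169,390 = $57,550.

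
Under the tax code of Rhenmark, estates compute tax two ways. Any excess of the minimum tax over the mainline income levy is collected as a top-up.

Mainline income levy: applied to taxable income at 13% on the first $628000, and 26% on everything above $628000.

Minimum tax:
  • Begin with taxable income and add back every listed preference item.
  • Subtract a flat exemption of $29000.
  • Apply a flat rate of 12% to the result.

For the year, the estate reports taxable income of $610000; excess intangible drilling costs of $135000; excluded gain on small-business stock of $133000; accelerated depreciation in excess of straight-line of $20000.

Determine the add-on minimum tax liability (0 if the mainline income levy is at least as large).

$24980

Mainline income levy:
  $610000 × 13% = $79300

Minimum tax:
  Adjusted income: $610000 + $135000 + $133000 + $20000 = $898000
  Less exemption $29000 → base $869000
  $869000 × 12% = $104280

Excess of minimum tax over mainline income levy: $104280 − $79300 = $24980.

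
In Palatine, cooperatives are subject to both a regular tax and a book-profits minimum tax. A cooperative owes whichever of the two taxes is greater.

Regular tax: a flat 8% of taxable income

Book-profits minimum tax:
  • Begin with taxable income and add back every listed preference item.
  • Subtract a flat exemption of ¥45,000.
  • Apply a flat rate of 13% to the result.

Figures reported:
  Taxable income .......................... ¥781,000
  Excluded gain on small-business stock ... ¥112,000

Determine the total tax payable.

Regular tax:
  ¥781,000 × 8% = ¥62,480

Book-profits minimum tax:
  Adjusted income: ¥781,000 + ¥112,000 = ¥893,000
  Less exemption ¥45,000 → base ¥848,000
  ¥848,000 × 13% = ¥110,240

¥110,240 > ¥62,480, so the book-profits minimum tax is the binding amount.

¥110,240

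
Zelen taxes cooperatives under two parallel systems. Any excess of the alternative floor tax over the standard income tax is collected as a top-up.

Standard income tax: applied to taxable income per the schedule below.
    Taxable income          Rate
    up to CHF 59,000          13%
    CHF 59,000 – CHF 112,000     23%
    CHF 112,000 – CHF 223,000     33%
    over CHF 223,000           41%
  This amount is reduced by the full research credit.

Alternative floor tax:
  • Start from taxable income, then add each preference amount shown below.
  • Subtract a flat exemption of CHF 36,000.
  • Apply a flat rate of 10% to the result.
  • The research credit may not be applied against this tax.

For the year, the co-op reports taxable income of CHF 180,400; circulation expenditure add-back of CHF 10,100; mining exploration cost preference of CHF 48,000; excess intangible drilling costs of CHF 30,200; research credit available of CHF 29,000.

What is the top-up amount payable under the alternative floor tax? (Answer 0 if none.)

CHF 9,838

Standard income tax:
  CHF 59,000 × 13% = CHF 7,670
  CHF 53,000 × 23% = CHF 12,190
  CHF 68,400 × 33% = CHF 22,572
  → CHF 42,432
  Less research credit CHF 29,000 → CHF 13,432

Alternative floor tax:
  Adjusted income: CHF 180,400 + CHF 10,100 + CHF 48,000 + CHF 30,200 = CHF 268,700
  Less exemption CHF 36,000 → base CHF 232,700
  CHF 232,700 × 10% = CHF 23,270

Excess of alternative floor tax over standard income tax: CHF 23,270 − CHF 13,432 = CHF 9,838.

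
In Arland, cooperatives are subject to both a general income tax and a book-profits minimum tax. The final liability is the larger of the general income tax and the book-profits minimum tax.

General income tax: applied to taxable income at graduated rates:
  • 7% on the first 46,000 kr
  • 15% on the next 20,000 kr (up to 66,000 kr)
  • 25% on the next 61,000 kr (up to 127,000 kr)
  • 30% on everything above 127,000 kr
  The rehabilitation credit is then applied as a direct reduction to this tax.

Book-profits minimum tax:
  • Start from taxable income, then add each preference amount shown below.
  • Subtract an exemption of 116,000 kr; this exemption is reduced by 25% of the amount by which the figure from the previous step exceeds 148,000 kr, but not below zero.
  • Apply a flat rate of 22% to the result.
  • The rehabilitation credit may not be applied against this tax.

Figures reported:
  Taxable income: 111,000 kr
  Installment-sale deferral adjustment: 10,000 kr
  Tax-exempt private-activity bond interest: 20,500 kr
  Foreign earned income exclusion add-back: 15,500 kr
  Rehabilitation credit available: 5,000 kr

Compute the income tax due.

Book-profits minimum tax:
  Adjusted income: 111,000 kr + 10,000 kr + 20,500 kr + 15,500 kr = 157,000 kr
  Exemption: 116,000 kr − 25% × (157,000 kr − 148,000 kr) = 116,000 kr − 2,250 kr = 113,750 kr
  Base: 157,000 kr − 113,750 kr = 43,250 kr
  43,250 kr × 22% = 9,515 kr

General income tax:
  46,000 kr × 7% = 3,220 kr
  20,000 kr × 15% = 3,000 kr
  45,000 kr × 25% = 11,250 kr
  → 17,470 kr
  Less rehabilitation credit 5,000 kr → 12,470 kr

12,470 kr > 9,515 kr, so the general income tax governs.

12,470 kr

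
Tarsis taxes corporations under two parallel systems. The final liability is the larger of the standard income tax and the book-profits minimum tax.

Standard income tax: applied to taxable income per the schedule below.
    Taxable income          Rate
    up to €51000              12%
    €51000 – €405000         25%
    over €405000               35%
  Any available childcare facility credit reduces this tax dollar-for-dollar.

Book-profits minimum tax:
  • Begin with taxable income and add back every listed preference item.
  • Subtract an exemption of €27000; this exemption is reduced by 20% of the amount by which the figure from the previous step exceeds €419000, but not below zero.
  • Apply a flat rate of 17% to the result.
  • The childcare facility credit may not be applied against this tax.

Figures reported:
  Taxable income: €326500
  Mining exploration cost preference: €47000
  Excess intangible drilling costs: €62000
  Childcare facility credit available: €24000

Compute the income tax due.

€70006

Standard income tax:
  €51000 × 12% = €6120
  €275500 × 25% = €68875
  → €74995
  Less childcare facility credit €24000 → €50995

Book-profits minimum tax:
  Adjusted income: €326500 + €47000 + €62000 = €435500
  Exemption: €27000 − 20% × (€435500 − €419000) = €27000 − €3300 = €23700
  Base: €435500 − €23700 = €411800
  €411800 × 17% = €70006

€70006 > €50995, so the book-profits minimum tax is the binding amount.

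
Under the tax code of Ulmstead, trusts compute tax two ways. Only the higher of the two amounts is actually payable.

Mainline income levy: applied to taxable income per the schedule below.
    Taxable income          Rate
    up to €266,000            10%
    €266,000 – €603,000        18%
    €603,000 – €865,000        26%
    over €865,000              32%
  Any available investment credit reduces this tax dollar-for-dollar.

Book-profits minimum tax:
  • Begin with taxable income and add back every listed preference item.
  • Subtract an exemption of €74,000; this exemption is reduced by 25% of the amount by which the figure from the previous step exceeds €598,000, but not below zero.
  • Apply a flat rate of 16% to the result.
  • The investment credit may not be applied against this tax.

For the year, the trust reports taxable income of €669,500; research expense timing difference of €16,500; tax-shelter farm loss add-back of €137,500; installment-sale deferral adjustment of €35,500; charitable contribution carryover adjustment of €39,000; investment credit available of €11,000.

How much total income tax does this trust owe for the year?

€143,680

Mainline income levy:
  €266,000 × 10% = €26,600
  €337,000 × 18% = €60,660
  €66,500 × 26% = €17,290
  → €104,550
  Less investment credit €11,000 → €93,550

Book-profits minimum tax:
  Adjusted income: €669,500 + €16,500 + €137,500 + €35,500 + €39,000 = €898,000
  Exemption: 25% × (€898,000 − €598,000) = €75,000 ≥ €74,000, so the exemption is fully phased out
  Base: €898,000 − €0 = €898,000
  €898,000 × 16% = €143,680

€143,680 > €93,550, so the book-profits minimum tax is the binding amount.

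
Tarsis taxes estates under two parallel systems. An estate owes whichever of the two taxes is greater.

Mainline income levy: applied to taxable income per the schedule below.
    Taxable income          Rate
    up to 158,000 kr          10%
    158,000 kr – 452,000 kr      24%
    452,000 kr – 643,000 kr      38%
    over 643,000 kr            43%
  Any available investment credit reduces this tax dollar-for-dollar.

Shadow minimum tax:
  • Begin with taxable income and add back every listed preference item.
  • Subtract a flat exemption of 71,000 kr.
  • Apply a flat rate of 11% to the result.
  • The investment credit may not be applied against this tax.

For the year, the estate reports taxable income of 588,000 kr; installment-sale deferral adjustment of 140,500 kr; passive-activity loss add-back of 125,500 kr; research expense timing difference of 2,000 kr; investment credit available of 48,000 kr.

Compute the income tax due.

Shadow minimum tax:
  Adjusted income: 588,000 kr + 140,500 kr + 125,500 kr + 2,000 kr = 856,000 kr
  Less exemption 71,000 kr → base 785,000 kr
  785,000 kr × 11% = 86,350 kr

Mainline income levy:
  158,000 kr × 10% = 15,800 kr
  294,000 kr × 24% = 70,560 kr
  136,000 kr × 38% = 51,680 kr
  → 138,040 kr
  Less investment credit 48,000 kr → 90,040 kr

90,040 kr > 86,350 kr, so the mainline income levy governs.

90,040 kr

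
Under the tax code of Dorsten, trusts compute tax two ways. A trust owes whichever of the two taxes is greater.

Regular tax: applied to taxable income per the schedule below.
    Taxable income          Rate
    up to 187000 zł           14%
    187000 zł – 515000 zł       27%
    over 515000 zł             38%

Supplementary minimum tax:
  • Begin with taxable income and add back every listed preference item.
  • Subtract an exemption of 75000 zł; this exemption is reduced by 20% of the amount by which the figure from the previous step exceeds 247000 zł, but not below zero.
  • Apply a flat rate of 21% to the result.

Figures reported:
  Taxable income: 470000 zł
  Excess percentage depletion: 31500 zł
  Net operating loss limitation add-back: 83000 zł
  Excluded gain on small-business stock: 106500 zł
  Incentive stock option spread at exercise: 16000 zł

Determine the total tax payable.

Regular tax:
  187000 zł × 14% = 26180 zł
  283000 zł × 27% = 76410 zł
  → 102590 zł

Supplementary minimum tax:
  Adjusted income: 470000 zł + 31500 zł + 83000 zł + 106500 zł + 16000 zł = 707000 zł
  Exemption: 20% × (707000 zł − 247000 zł) = 92000 zł ≥ 75000 zł, so the exemption is fully phased out
  Base: 707000 zł − 0 zł = 707000 zł
  707000 zł × 21% = 148470 zł

148470 zł > 102590 zł, so the supplementary minimum tax is the binding amount.

148470 zł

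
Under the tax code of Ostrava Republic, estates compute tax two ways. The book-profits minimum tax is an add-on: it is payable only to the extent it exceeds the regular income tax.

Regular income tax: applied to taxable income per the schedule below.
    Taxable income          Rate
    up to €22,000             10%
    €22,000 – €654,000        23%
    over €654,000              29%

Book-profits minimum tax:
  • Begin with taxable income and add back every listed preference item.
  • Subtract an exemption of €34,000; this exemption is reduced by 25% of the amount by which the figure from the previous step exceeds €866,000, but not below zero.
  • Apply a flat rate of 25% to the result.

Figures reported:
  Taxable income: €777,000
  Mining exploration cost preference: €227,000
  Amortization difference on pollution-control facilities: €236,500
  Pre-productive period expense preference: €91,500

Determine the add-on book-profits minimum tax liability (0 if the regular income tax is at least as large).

Book-profits minimum tax:
  Adjusted income: €777,000 + €227,000 + €236,500 + €91,500 = €1,332,000
  Exemption: 25% × (€1,332,000 − €866,000) = €116,500 ≥ €34,000, so the exemption is fully phased out
  Base: €1,332,000 − €0 = €1,332,000
  €1,332,000 × 25% = €333,000

Regular income tax:
  €22,000 × 10% = €2,200
  €632,000 × 23% = €145,360
  €123,000 × 29% = €35,670
  → €183,230

Excess of book-profits minimum tax over regular income tax: €333,000 − €183,230 = €149,770.

€149,770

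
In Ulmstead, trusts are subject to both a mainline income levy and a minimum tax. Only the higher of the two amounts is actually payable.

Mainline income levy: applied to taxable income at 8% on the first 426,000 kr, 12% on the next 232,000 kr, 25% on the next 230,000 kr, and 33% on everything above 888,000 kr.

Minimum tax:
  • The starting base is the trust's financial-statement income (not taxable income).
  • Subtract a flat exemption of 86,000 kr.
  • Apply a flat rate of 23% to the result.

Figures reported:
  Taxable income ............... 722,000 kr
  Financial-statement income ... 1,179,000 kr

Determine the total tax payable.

Mainline income levy:
  426,000 kr × 8% = 34,080 kr
  232,000 kr × 12% = 27,840 kr
  64,000 kr × 25% = 16,000 kr
  → 77,920 kr

Minimum tax:
  Base (financial-statement income): 1,179,000 kr
  Less exemption 86,000 kr → base 1,093,000 kr
  1,093,000 kr × 23% = 251,390 kr

251,390 kr > 77,920 kr, so the minimum tax is the binding amount.

251,390 kr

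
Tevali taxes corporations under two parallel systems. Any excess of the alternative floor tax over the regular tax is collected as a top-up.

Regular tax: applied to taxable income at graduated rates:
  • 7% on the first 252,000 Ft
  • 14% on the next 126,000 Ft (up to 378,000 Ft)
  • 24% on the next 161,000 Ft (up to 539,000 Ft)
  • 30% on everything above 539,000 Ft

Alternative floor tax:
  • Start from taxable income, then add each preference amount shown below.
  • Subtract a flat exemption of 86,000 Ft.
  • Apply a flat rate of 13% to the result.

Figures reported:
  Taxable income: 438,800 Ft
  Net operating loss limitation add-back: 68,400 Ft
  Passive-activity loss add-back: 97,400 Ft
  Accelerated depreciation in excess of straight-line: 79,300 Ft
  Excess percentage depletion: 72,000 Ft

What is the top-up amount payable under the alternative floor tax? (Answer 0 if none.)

Alternative floor tax:
  Adjusted income: 438,800 Ft + 68,400 Ft + 97,400 Ft + 79,300 Ft + 72,000 Ft = 755,900 Ft
  Less exemption 86,000 Ft → base 669,900 Ft
  669,900 Ft × 13% = 87,087 Ft

Regular tax:
  252,000 Ft × 7% = 17,640 Ft
  126,000 Ft × 14% = 17,640 Ft
  60,800 Ft × 24% = 14,592 Ft
  → 49,872 Ft

Excess of alternative floor tax over regular tax: 87,087 Ft − 49,872 Ft = 37,215 Ft.

37,215 Ft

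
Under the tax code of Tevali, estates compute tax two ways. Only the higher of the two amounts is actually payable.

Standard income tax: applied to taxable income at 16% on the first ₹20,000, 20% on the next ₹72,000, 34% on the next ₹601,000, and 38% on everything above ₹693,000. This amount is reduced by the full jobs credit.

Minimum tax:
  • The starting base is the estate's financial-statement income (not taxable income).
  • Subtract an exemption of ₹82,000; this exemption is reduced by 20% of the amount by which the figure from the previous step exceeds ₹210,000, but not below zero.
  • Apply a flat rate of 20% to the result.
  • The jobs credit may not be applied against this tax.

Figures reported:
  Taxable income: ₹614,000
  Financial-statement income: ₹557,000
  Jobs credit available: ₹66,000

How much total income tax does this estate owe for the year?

Minimum tax:
  Base (financial-statement income): ₹557,000
  Exemption: ₹82,000 − 20% × (₹557,000 − ₹210,000) = ₹82,000 − ₹69,400 = ₹12,600
  Base: ₹557,000 − ₹12,600 = ₹544,400
  ₹544,400 × 20% = ₹108,880

Standard income tax:
  ₹20,000 × 16% = ₹3,200
  ₹72,000 × 20% = ₹14,400
  ₹522,000 × 34% = ₹177,480
  → ₹195,080
  Less jobs credit ₹66,000 → ₹129,080

₹129,080 > ₹108,880, so the standard income tax governs.

₹129,080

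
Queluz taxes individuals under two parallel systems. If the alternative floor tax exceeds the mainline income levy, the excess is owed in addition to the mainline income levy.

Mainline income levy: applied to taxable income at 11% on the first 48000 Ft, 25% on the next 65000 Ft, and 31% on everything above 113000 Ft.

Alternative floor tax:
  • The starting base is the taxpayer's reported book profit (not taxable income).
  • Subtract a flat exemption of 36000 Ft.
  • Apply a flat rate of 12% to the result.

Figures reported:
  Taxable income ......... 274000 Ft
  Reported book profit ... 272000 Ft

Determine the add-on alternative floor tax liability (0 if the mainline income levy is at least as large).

0 Ft

Mainline income levy:
  48000 Ft × 11% = 5280 Ft
  65000 Ft × 25% = 16250 Ft
  161000 Ft × 31% = 49910 Ft
  → 71440 Ft

Alternative floor tax:
  Base (reported book profit): 272000 Ft
  Less exemption 36000 Ft → base 236000 Ft
  236000 Ft × 12% = 28320 Ft

28320 Ft ≤ 71440 Ft, so no add-on is due.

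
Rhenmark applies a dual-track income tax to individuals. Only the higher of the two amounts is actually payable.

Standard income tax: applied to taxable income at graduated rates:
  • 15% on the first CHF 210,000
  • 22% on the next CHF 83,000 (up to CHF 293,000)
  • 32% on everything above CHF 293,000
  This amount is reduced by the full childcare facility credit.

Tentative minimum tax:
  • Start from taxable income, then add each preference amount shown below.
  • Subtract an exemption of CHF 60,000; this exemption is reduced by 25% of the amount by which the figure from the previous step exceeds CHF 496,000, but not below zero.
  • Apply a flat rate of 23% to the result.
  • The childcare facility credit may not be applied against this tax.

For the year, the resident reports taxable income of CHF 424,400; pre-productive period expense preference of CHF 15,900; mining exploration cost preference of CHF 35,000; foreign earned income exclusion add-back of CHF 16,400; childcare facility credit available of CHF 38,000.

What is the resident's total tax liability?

CHF 99,291

Tentative minimum tax:
  Adjusted income: CHF 424,400 + CHF 15,900 + CHF 35,000 + CHF 16,400 = CHF 491,700
  Exemption: CHF 491,700 ≤ CHF 496,000, so full CHF 60,000 applies
  Base: CHF 491,700 − CHF 60,000 = CHF 431,700
  CHF 431,700 × 23% = CHF 99,291

Standard income tax:
  CHF 210,000 × 15% = CHF 31,500
  CHF 83,000 × 22% = CHF 18,260
  CHF 131,400 × 32% = CHF 42,048
  → CHF 91,808
  Less childcare facility credit CHF 38,000 → CHF 53,808

CHF 99,291 > CHF 53,808, so the tentative minimum tax is the binding amount.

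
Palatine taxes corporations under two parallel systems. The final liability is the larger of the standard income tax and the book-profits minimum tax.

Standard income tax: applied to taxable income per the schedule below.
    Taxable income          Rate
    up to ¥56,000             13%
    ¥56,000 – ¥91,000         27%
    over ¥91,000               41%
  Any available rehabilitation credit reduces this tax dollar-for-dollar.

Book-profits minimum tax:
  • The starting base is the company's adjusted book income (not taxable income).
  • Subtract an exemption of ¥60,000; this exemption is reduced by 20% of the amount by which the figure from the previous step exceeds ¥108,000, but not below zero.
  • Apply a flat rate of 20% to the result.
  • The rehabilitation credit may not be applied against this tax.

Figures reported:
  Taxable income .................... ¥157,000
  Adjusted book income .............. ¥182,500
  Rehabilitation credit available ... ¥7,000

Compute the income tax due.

¥36,790

Standard income tax:
  ¥56,000 × 13% = ¥7,280
  ¥35,000 × 27% = ¥9,450
  ¥66,000 × 41% = ¥27,060
  → ¥43,790
  Less rehabilitation credit ¥7,000 → ¥36,790

Book-profits minimum tax:
  Base (adjusted book income): ¥182,500
  Exemption: ¥60,000 − 20% × (¥182,500 − ¥108,000) = ¥60,000 − ¥14,900 = ¥45,100
  Base: ¥182,500 − ¥45,100 = ¥137,400
  ¥137,400 × 20% = ¥27,480

¥36,790 > ¥27,480, so the standard income tax governs.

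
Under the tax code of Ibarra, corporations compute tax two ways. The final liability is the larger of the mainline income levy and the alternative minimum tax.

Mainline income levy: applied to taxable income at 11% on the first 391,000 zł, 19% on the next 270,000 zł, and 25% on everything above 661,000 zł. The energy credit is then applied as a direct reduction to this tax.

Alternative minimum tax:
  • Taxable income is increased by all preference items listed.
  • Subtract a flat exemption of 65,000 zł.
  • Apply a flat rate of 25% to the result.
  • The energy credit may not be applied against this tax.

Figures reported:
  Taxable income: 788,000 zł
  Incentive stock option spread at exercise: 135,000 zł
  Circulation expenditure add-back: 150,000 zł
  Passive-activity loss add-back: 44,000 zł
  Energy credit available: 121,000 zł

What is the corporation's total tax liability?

Mainline income levy:
  391,000 zł × 11% = 43,010 zł
  270,000 zł × 19% = 51,300 zł
  127,000 zł × 25% = 31,750 zł
  → 126,060 zł
  Less energy credit 121,000 zł → 5,060 zł

Alternative minimum tax:
  Adjusted income: 788,000 zł + 135,000 zł + 150,000 zł + 44,000 zł = 1,117,000 zł
  Less exemption 65,000 zł → base 1,052,000 zł
  1,052,000 zł × 25% = 263,000 zł

263,000 zł > 5,060 zł, so the alternative minimum tax is the binding amount.

263,000 zł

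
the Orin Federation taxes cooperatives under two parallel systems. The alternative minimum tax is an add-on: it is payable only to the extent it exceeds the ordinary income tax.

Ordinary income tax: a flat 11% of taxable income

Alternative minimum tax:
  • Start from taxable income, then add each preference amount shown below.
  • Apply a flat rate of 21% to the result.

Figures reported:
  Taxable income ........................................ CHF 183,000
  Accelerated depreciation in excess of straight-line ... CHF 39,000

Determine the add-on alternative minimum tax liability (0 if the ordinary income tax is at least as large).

CHF 26,490

Alternative minimum tax:
  Adjusted income: CHF 183,000 + CHF 39,000 = CHF 222,000
  CHF 222,000 × 21% = CHF 46,620

Ordinary income tax:
  CHF 183,000 × 11% = CHF 20,130

Excess of alternative minimum tax over ordinary income tax: CHF 46,620 − CHF 20,130 = CHF 26,490.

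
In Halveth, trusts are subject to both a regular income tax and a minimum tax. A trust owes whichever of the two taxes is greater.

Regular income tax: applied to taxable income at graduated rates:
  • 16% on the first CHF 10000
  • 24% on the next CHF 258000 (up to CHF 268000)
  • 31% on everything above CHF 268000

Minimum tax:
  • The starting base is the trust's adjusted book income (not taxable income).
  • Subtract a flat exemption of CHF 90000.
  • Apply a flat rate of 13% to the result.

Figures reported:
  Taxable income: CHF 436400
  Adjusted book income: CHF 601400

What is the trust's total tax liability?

CHF 115724

Minimum tax:
  Base (adjusted book income): CHF 601400
  Less exemption CHF 90000 → base CHF 511400
  CHF 511400 × 13% = CHF 66482

Regular income tax:
  CHF 10000 × 16% = CHF 1600
  CHF 258000 × 24% = CHF 61920
  CHF 168400 × 31% = CHF 52204
  → CHF 115724

CHF 115724 > CHF 66482, so the regular income tax governs.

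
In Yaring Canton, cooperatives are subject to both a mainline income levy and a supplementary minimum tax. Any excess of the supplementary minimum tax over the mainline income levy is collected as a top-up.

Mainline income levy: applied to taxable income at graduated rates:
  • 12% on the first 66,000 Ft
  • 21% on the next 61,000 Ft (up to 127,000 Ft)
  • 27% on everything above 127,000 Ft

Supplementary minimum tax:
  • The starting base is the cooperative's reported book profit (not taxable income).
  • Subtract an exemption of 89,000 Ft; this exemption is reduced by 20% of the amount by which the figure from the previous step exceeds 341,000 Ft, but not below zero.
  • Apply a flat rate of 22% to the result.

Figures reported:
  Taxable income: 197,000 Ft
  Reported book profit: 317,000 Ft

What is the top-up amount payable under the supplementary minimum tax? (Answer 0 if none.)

10,530 Ft

Mainline income levy:
  66,000 Ft × 12% = 7,920 Ft
  61,000 Ft × 21% = 12,810 Ft
  70,000 Ft × 27% = 18,900 Ft
  → 39,630 Ft

Supplementary minimum tax:
  Base (reported book profit): 317,000 Ft
  Exemption: 317,000 Ft ≤ 341,000 Ft, so full 89,000 Ft applies
  Base: 317,000 Ft − 89,000 Ft = 228,000 Ft
  228,000 Ft × 22% = 50,160 Ft

Excess of supplementary minimum tax over mainline income levy: 50,160 Ft − 39,630 Ft = 10,530 Ft.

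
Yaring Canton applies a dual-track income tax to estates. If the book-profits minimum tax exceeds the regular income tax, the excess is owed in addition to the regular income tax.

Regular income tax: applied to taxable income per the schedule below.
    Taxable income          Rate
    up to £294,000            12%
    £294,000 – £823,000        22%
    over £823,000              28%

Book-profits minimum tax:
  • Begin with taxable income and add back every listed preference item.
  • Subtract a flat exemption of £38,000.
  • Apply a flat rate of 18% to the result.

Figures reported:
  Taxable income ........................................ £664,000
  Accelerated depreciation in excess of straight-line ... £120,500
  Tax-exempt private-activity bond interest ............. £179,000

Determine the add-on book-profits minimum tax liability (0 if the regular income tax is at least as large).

£49,910

Book-profits minimum tax:
  Adjusted income: £664,000 + £120,500 + £179,000 = £963,500
  Less exemption £38,000 → base £925,500
  £925,500 × 18% = £166,590

Regular income tax:
  £294,000 × 12% = £35,280
  £370,000 × 22% = £81,400
  → £116,680

Excess of book-profits minimum tax over regular income tax: £166,590 − £116,680 = £49,910.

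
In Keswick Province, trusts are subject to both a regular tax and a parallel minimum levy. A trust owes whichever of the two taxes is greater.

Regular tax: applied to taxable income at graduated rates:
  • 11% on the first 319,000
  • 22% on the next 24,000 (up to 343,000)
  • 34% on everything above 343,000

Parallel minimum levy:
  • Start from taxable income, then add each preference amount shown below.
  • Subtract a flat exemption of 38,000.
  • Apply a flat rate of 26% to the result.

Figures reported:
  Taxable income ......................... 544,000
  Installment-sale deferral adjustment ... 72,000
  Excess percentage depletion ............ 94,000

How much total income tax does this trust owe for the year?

174,720

Parallel minimum levy:
  Adjusted income: 544,000 + 72,000 + 94,000 = 710,000
  Less exemption 38,000 → base 672,000
  672,000 × 26% = 174,720

Regular tax:
  319,000 × 11% = 35,090
  24,000 × 22% = 5,280
  201,000 × 34% = 68,340
  → 108,710

174,720 > 108,710, so the parallel minimum levy is the binding amount.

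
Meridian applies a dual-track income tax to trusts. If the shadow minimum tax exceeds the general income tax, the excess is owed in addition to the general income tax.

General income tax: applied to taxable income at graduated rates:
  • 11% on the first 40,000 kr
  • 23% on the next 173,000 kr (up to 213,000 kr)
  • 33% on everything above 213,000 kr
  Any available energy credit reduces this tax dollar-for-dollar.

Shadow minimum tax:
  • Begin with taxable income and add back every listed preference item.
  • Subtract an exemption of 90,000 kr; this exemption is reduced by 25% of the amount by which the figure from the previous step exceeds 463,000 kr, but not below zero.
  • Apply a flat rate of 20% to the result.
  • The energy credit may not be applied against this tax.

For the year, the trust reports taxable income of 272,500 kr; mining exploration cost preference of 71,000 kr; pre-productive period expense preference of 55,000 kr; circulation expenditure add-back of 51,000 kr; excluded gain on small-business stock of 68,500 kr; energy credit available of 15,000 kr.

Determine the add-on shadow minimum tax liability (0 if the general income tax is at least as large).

Shadow minimum tax:
  Adjusted income: 272,500 kr + 71,000 kr + 55,000 kr + 51,000 kr + 68,500 kr = 518,000 kr
  Exemption: 90,000 kr − 25% × (518,000 kr − 463,000 kr) = 90,000 kr − 13,750 kr = 76,250 kr
  Base: 518,000 kr − 76,250 kr = 441,750 kr
  441,750 kr × 20% = 88,350 kr

General income tax:
  40,000 kr × 11% = 4,400 kr
  173,000 kr × 23% = 39,790 kr
  59,500 kr × 33% = 19,635 kr
  → 63,825 kr
  Less energy credit 15,000 kr → 48,825 kr

Excess of shadow minimum tax over general income tax: 88,350 kr − 48,825 kr = 39,525 kr.

39,525 kr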